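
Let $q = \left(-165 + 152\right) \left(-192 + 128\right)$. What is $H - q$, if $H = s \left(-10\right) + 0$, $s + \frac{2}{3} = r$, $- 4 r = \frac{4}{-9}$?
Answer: $- \frac{7438}{9} \approx -826.44$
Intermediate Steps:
$r = \frac{1}{9}$ ($r = - \frac{4 \frac{1}{-9}}{4} = - \frac{4 \left(- \frac{1}{9}\right)}{4} = \left(- \frac{1}{4}\right) \left(- \frac{4}{9}\right) = \frac{1}{9} \approx 0.11111$)
$s = - \frac{5}{9}$ ($s = - \frac{2}{3} + \frac{1}{9} = - \frac{5}{9} \approx -0.55556$)
$H = \frac{50}{9}$ ($H = \left(- \frac{5}{9}\right) \left(-10\right) + 0 = \frac{50}{9} + 0 = \frac{50}{9} \approx 5.5556$)
$q = 832$ ($q = \left(-13\right) \left(-64\right) = 832$)
$H - q = \frac{50}{9} - 832 = - \frac{7438}{9}$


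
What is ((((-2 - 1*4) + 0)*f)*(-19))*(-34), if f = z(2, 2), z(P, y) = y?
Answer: -7752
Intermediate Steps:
f = 2
((((-2 - 1*4) + 0)*f)*(-19))*(-34) = ((((-2 - 1*4) + 0)*2)*(-19))*(-34) = ((((-2 - 4) + 0)*2)*(-19))*(-34) = (((-6 + 0)*2)*(-19))*(-34) = (-6*2*(-19))*(-34) = -12*(-19)*(-34) = 228*(-34) = -7752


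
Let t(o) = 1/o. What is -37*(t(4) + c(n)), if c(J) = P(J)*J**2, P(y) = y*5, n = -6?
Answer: 159803/4 ≈ 39951.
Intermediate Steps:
P(y) = 5*y
c(J) = 5*J**3 (c(J) = (5*J)*J**2 = 5*J**3)
-37*(t(4) + c(n)) = -37*(1/4 + 5*(-6)**3) = -37*(1/4 + 5*(-216)) = -37*(1/4 - 1080) = -37*(-4319/4) = 159803/4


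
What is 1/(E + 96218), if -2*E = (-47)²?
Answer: 2/190227 ≈ 1.0514e-5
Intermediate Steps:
E = -2209/2 (E = -½*(-47)² = -½*2209 = -2209/2 ≈ -1104.5)
1/(E + 96218) = 1/(-2209/2 + 96218) = 1/(190227/2) = 2/190227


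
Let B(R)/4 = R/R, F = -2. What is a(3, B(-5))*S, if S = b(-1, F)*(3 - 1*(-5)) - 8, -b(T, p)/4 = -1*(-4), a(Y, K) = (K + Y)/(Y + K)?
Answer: -136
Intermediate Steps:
B(R) = 4 (B(R) = 4*(R/R) = 4*1 = 4)
a(Y, K) = 1 (a(Y, K) = (K + Y)/(K + Y) = 1)
b(T, p) = -16 (b(T, p) = -(-4)*(-4) = -4*4 = -16)
S = -136 (S = -16*(3 - 1*(-5)) - 8 = -16*(3 + 5) - 8 = -16*8 - 8 = -128 - 8 = -136)
a(3, B(-5))*S = 1*(-136) = -136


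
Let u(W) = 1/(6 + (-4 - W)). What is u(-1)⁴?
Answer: 1/81 ≈ 0.012346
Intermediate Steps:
u(W) = 1/(2 - W)
u(-1)⁴ = (-1/(-2 - 1))⁴ = (-1/(-3))⁴ = (-1*(-⅓))⁴ = (⅓)⁴ = 1/81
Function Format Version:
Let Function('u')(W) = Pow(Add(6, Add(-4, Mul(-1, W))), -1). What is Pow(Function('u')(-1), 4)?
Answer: Rational(1, 81) ≈ 0.012346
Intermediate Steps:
Function('u')(W) = Pow(Add(2, Mul(-1, W)), -1)
Pow(Function('u')(-1), 4) = Pow(Mul(-1, Pow(Add(-2, -1), -1)), 4) = Pow(Mul(-1, Pow(-3, -1)), 4) = Pow(Mul(-1, Rational(-1, 3)), 4) = Pow(Rational(1, 3), 4) = Rational(1, 81)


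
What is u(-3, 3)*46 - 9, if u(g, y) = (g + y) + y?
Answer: 129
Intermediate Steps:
u(g, y) = g + 2*y
u(-3, 3)*46 - 9 = (-3 + 2*3)*46 - 9 = (-3 + 6)*46 - 9 = 3*46 - 9 = 138 - 9 = 129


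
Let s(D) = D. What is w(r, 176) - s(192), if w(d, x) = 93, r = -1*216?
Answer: -99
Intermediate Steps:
r = -216
w(r, 176) - s(192) = 93 - 1*192 = 93 - 192 = -99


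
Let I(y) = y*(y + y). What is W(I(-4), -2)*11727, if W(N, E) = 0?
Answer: 0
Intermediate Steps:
I(y) = 2*y**2 (I(y) = y*(2*y) = 2*y**2)
W(I(-4), -2)*11727 = 0*11727 = 0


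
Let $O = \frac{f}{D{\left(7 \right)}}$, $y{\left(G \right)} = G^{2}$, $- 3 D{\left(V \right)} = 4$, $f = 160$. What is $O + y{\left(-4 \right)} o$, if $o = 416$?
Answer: $6536$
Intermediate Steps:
$D{\left(V \right)} = - \frac{4}{3}$ ($D{\left(V \right)} = \left(- \frac{1}{3}\right) 4 = - \frac{4}{3}$)
$O = -120$ ($O = \frac{160}{- \frac{4}{3}} = 160 \left(- \frac{3}{4}\right) = -120$)
$O + y{\left(-4 \right)} o = -120 + \left(-4\right)^{2} \cdot 416 = -120 + 16 \cdot 416 = -120 + 6656 = 6536$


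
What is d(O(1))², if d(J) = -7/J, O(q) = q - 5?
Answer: 49/16 ≈ 3.0625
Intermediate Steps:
O(q) = -5 + q
d(O(1))² = (-7/(-5 + 1))² = (-7/(-4))² = (-7*(-¼))² = (7/4)² = 49/16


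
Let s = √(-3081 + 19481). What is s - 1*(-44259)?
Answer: 44259 + 20*√41 ≈ 44387.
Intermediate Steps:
s = 20*√41 (s = √16400 = 20*√41 ≈ 128.06)
s - 1*(-44259) = 20*√41 - 1*(-44259) = 20*√41 + 44259 = 44259 + 20*√41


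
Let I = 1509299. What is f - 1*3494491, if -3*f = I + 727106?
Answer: -12719878/3 ≈ -4.2400e+6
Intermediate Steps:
f = -2236405/3 (f = -(1509299 + 727106)/3 = -1/3*2236405 = -2236405/3 ≈ -7.4547e+5)
f - 1*3494491 = -2236405/3 - 1*3494491 = -2236405/3 - 3494491 = -12719878/3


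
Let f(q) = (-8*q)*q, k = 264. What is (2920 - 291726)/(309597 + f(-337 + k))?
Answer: -288806/266965 ≈ -1.0818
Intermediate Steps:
f(q) = -8*q²
(2920 - 291726)/(309597 + f(-337 + k)) = (2920 - 291726)/(309597 - 8*(-337 + 264)²) = -288806/(309597 - 8*(-73)²) = -288806/(309597 - 8*5329) = -288806/(309597 - 42632) = -288806/266965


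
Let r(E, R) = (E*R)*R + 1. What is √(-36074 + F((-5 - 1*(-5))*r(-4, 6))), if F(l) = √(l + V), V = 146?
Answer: √(-36074 + √146) ≈ 189.9*I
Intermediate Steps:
r(E, R) = 1 + E*R² (r(E, R) = E*R² + 1 = 1 + E*R²)
F(l) = √(146 + l) (F(l) = √(l + 146) = √(146 + l))
√(-36074 + F((-5 - 1*(-5))*r(-4, 6))) = √(-36074 + √(146 + (-5 - 1*(-5))*(1 - 4*6²))) = √(-36074 + √(146 + (-5 + 5)*(1 - 4*36))) = √(-36074 + √(146 + 0*(1 - 144))) = √(-36074 + √(146 + 0*(-143))) = √(-36074 + √(146 + 0)) = √(-36074 + √146)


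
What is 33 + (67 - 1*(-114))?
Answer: 214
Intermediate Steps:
33 + (67 - 1*(-114)) = 33 + (67 + 114) = 33 + 181 = 214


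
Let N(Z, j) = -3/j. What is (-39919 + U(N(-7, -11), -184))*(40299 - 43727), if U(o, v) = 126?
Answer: 136410404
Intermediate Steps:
(-39919 + U(N(-7, -11), -184))*(40299 - 43727) = (-39919 + 126)*(40299 - 43727) = -39793*(-3428) = 136410404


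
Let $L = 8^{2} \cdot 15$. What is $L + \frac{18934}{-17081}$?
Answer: $\frac{16378826}{17081} \approx 958.89$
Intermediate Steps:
$L = 960$ ($L = 64 \cdot 15 = 960$)
$L + \frac{18934}{-17081} = 960 + \frac{18934}{-17081} = 960 + 18934 \left(- \frac{1}{17081}\right) = 960 - \frac{18934}{17081} = \frac{16378826}{17081}$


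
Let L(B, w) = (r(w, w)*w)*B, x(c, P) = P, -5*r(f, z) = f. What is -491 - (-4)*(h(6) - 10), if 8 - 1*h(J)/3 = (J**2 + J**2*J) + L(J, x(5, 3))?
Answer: -16647/5 ≈ -3329.4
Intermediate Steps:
r(f, z) = -f/5
L(B, w) = -B*w**2/5 (L(B, w) = ((-w/5)*w)*B = (-w**2/5)*B = -B*w**2/5)
h(J) = 24 - 3*J**2 - 3*J**3 + 27*J/5 (h(J) = 24 - 3*((J**2 + J**2*J) - 1/5*J*3**2) = 24 - 3*((J**2 + J**3) - 1/5*J*9) = 24 - 3*((J**2 + J**3) - 9*J/5) = 24 - 3*(J**2 + J**3 - 9*J/5) = 24 + (-3*J**2 - 3*J**3 + 27*J/5) = 24 - 3*J**2 - 3*J**3 + 27*J/5)
-491 - (-4)*(h(6) - 10) = -491 - (-4)*((24 - 3*6**2 - 3*6**3 + (27/5)*6) - 10) = -491 - (-4)*((24 - 3*36 - 3*216 + 162/5) - 10) = -491 - (-4)*((24 - 108 - 648 + 162/5) - 10) = -491 - (-4)*(-3498/5 - 10) = -491 - (-4)*(-3548)/5 = -491 - 1*14192/5 = -491 - 14192/5 = -16647/5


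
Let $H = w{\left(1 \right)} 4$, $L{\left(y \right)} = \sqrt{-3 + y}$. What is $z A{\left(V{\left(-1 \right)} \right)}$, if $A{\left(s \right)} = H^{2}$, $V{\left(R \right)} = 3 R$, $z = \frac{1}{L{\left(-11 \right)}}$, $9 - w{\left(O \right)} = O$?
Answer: $- \frac{512 i \sqrt{14}}{7} \approx - 273.68 i$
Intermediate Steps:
$w{\left(O \right)} = 9 - O$
$z = - \frac{i \sqrt{14}}{14}$ ($z = \frac{1}{\sqrt{-3 - 11}} = \frac{1}{\sqrt{-14}} = \frac{1}{i \sqrt{14}} = - \frac{i \sqrt{14}}{14} \approx - 0.26726 i$)
$H = 32$ ($H = \left(9 - 1\right) 4 = 8 \cdot 4 = 32$)
$A{\left(s \right)} = 1024$ ($A{\left(s \right)} = 32^{2} = 1024$)
$z A{\left(V{\left(-1 \right)} \right)} = - \frac{i \sqrt{14}}{14} \cdot 1024 = - \frac{512 i \sqrt{14}}{7}$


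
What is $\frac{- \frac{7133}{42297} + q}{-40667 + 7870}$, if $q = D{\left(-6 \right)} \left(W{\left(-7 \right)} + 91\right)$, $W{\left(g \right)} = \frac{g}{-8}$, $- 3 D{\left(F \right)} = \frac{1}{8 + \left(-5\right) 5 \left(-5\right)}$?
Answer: $\frac{2564611}{210856635768} \approx 1.2163 \cdot 10^{-5}$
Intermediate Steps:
$D{\left(F \right)} = - \frac{1}{399}$ ($D{\left(F \right)} = - \frac{1}{3 \left(8 + \left(-5\right) 5 \left(-5\right)\right)} = - \frac{1}{3 \left(8 - -125\right)} = - \frac{1}{3 \left(8 + 125\right)} = - \frac{1}{3 \cdot 133} = \left(- \frac{1}{3}\right) \frac{1}{133} = - \frac{1}{399}$)
$W{\left(g \right)} = - \frac{g}{8}$ ($W{\left(g \right)} = g \left(- \frac{1}{8}\right) = - \frac{g}{8}$)
$q = - \frac{35}{152}$ ($q = - \frac{\left(- \frac{1}{8}\right) \left(-7\right) + 91}{399} = - \frac{\frac{7}{8} + 91}{399} = \left(- \frac{1}{399}\right) \frac{735}{8} = - \frac{35}{152} \approx -0.23026$)
$\frac{- \frac{7133}{42297} + q}{-40667 + 7870} = \frac{- \frac{7133}{42297} - \frac{35}{152}}{-40667 + 7870} = \frac{\left(-7133\right) \frac{1}{42297} - \frac{35}{152}}{-32797} = \left(- \frac{7133}{42297} - \frac{35}{152}\right) \left(- \frac{1}{32797}\right) = \left(- \frac{2564611}{6429144}\right) \left(- \frac{1}{32797}\right) = \frac{2564611}{210856635768}$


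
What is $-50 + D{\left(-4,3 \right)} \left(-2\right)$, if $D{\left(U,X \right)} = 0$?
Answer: $-50$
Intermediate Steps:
$-50 + D{\left(-4,3 \right)} \left(-2\right) = -50 + 0 \left(-2\right) = -50 + 0 = -50$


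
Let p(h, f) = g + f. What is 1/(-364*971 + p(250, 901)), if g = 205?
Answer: -1/352338 ≈ -2.8382e-6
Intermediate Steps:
p(h, f) = 205 + f
1/(-364*971 + p(250, 901)) = 1/(-364*971 + (205 + 901)) = 1/(-353444 + 1106) = 1/(-352338) = -1/352338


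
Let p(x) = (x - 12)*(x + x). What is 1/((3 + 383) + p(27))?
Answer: 1/1196 ≈ 0.00083612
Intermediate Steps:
p(x) = 2*x*(-12 + x) (p(x) = (-12 + x)*(2*x) = 2*x*(-12 + x))
1/((3 + 383) + p(27)) = 1/((3 + 383) + 2*27*(-12 + 27)) = 1/(386 + 2*27*15) = 1/(386 + 810) = 1/1196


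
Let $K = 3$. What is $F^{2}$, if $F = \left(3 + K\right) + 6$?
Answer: $144$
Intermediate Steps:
$F = 12$ ($F = \left(3 + 3\right) + 6 = 6 + 6 = 12$)
$F^{2} = 12^{2} = 144$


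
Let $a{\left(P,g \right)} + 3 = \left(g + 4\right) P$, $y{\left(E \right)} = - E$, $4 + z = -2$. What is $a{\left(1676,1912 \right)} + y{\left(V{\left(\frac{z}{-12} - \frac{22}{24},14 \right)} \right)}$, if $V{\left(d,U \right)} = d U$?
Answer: $\frac{19267313}{6} \approx 3.2112 \cdot 10^{6}$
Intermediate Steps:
$z = -6$ ($z = -4 - 2 = -6$)
$V{\left(d,U \right)} = U d$
$a{\left(P,g \right)} = -3 + P \left(4 + g\right)$ ($a{\left(P,g \right)} = -3 + \left(g + 4\right) P = -3 + \left(4 + g\right) P = -3 + P \left(4 + g\right)$)
$a{\left(1676,1912 \right)} + y{\left(V{\left(\frac{z}{-12} - \frac{22}{24},14 \right)} \right)} = \left(-3 + 4 \cdot 1676 + 1676 \cdot 1912\right) - 14 \left(- \frac{6}{-12} - \frac{22}{24}\right) = \left(-3 + 6704 + 3204512\right) - 14 \left(\left(-6\right) \left(- \frac{1}{12}\right) - \frac{11}{12}\right) = 3211213 - 14 \left(\frac{1}{2} - \frac{11}{12}\right) = 3211213 - 14 \left(- \frac{5}{12}\right) = 3211213 - - \frac{35}{6} = 3211213 + \frac{35}{6} = \frac{19267313}{6}$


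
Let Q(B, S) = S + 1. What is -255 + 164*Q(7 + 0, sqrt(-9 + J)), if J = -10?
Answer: -91 + 164*I*sqrt(19) ≈ -91.0 + 714.86*I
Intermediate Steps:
Q(B, S) = 1 + S
-255 + 164*Q(7 + 0, sqrt(-9 + J)) = -255 + 164*(1 + sqrt(-9 - 10)) = -255 + 164*(1 + sqrt(-19)) = -255 + 164*(1 + I*sqrt(19)) = -255 + (164 + 164*I*sqrt(19)) = -91 + 164*I*sqrt(19)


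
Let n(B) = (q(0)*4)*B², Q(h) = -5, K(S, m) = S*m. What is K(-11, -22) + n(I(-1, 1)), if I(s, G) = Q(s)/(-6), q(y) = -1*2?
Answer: 2128/9 ≈ 236.44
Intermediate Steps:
q(y) = -2
I(s, G) = ⅚ (I(s, G) = -5/(-6) = -5*(-⅙) = ⅚)
n(B) = -8*B² (n(B) = (-2*4)*B² = -8*B²)
K(-11, -22) + n(I(-1, 1)) = -11*(-22) - 8*(⅚)² = 242 - 8*25/36 = 242 - 50/9 = 2128/9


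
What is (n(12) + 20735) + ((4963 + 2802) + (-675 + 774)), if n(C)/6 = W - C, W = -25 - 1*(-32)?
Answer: 28569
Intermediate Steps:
W = 7 (W = -25 + 32 = 7)
n(C) = 42 - 6*C (n(C) = 6*(7 - C) = 42 - 6*C)
(n(12) + 20735) + ((4963 + 2802) + (-675 + 774)) = ((42 - 6*12) + 20735) + ((4963 + 2802) + (-675 + 774)) = ((42 - 72) + 20735) + (7765 + 99) = (-30 + 20735) + 7864 = 20705 + 7864 = 28569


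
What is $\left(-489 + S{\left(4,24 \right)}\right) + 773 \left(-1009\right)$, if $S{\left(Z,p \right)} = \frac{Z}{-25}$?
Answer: $- \frac{19511154}{25} \approx -7.8045 \cdot 10^{5}$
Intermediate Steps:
$S{\left(Z,p \right)} = - \frac{Z}{25}$ ($S{\left(Z,p \right)} = Z \left(- \frac{1}{25}\right) = - \frac{Z}{25}$)
$\left(-489 + S{\left(4,24 \right)}\right) + 773 \left(-1009\right) = \left(-489 - \frac{4}{25}\right) + 773 \left(-1009\right) = \left(-489 - \frac{4}{25}\right) - 779957 = - \frac{12229}{25} - 779957 = - \frac{19511154}{25}$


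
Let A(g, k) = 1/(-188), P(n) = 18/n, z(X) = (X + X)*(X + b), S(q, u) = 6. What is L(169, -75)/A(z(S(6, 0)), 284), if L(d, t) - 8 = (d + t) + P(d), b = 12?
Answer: -3244128/169 ≈ -19196.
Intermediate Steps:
z(X) = 2*X*(12 + X) (z(X) = (X + X)*(X + 12) = (2*X)*(12 + X) = 2*X*(12 + X))
A(g, k) = -1/188
L(d, t) = 8 + d + t + 18/d (L(d, t) = 8 + ((d + t) + 18/d) = 8 + (d + t + 18/d) = 8 + d + t + 18/d)
L(169, -75)/A(z(S(6, 0)), 284) = (8 + 169 - 75 + 18/169)/(-1/188) = (8 + 169 - 75 + 18*(1/169))*(-188) = (8 + 169 - 75 + 18/169)*(-188) = (17256/169)*(-188) = -3244128/169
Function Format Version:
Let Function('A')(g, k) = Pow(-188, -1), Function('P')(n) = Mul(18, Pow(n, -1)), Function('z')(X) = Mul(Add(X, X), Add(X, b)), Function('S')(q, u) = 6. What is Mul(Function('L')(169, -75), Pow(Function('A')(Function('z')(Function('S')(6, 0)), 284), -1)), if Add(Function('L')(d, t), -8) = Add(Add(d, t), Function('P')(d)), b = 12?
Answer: Rational(-3244128, 169) ≈ -19196.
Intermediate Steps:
Function('z')(X) = Mul(2, X, Add(12, X)) (Function('z')(X) = Mul(Add(X, X), Add(X, 12)) = Mul(Mul(2, X), Add(12, X)) = Mul(2, X, Add(12, X)))
Function('A')(g, k) = Rational(-1, 188)
Function('L')(d, t) = Add(8, d, t, Mul(18, Pow(d, -1))) (Function('L')(d, t) = Add(8, Add(Add(d, t), Mul(18, Pow(d, -1)))) = Add(8, Add(d, t, Mul(18, Pow(d, -1)))) = Add(8, d, t, Mul(18, Pow(d, -1))))
Mul(Function('L')(169, -75), Pow(Function('A')(Function('z')(Function('S')(6, 0)), 284), -1)) = Mul(Add(8, 169, -75, Mul(18, Pow(169, -1))), Pow(Rational(-1, 188), -1)) = Mul(Add(8, 169, -75, Mul(18, Rational(1, 169))), -188) = Mul(Add(8, 169, -75, Rational(18, 169)), -188) = Mul(Rational(17256, 169), -188) = Rational(-3244128, 169)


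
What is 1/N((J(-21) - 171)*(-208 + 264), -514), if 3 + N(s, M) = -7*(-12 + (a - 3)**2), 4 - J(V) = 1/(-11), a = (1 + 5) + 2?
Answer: -1/94 ≈ -0.010638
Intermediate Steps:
a = 8 (a = 6 + 2 = 8)
J(V) = 45/11 (J(V) = 4 - 1/(-11) = 4 - 1*(-1/11) = 4 + 1/11 = 45/11)
N(s, M) = -94 (N(s, M) = -3 - 7*(-12 + (8 - 3)**2) = -3 - 7*(-12 + 5**2) = -3 - 7*(-12 + 25) = -3 - 7*13 = -3 - 91 = -94)
1/N((J(-21) - 171)*(-208 + 264), -514) = 1/(-94) = -1/94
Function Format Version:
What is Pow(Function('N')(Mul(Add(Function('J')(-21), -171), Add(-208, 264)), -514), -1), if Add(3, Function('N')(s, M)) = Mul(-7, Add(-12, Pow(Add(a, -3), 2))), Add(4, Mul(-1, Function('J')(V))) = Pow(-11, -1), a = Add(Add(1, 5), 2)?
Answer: Rational(-1, 94) ≈ -0.010638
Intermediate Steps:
a = 8 (a = Add(6, 2) = 8)
Function('J')(V) = Rational(45, 11) (Function('J')(V) = Add(4, Mul(-1, Pow(-11, -1))) = Add(4, Mul(-1, Rational(-1, 11))) = Add(4, Rational(1, 11)) = Rational(45, 11))
Function('N')(s, M) = -94 (Function('N')(s, M) = Add(-3, Mul(-7, Add(-12, Pow(Add(8, -3), 2)))) = Add(-3, Mul(-7, Add(-12, Pow(5, 2)))) = Add(-3, Mul(-7, Add(-12, 25))) = Add(-3, Mul(-7, 13)) = Add(-3, -91) = -94)
Pow(Function('N')(Mul(Add(Function('J')(-21), -171), Add(-208, 264)), -514), -1) = Pow(-94, -1) = Rational(-1, 94)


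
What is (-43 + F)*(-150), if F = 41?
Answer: 300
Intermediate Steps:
(-43 + F)*(-150) = (-43 + 41)*(-150) = -2*(-150) = 300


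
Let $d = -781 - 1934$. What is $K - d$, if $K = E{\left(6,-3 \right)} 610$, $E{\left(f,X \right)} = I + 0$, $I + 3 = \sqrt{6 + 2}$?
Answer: $885 + 1220 \sqrt{2} \approx 2610.3$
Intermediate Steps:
$d = -2715$ ($d = -781 - 1934 = -2715$)
$I = -3 + 2 \sqrt{2}$ ($I = -3 + \sqrt{6 + 2} = -3 + \sqrt{8} = -3 + 2 \sqrt{2} \approx -0.17157$)
$E{\left(f,X \right)} = -3 + 2 \sqrt{2}$ ($E{\left(f,X \right)} = \left(-3 + 2 \sqrt{2}\right) + 0 = -3 + 2 \sqrt{2}$)
$K = -1830 + 1220 \sqrt{2}$ ($K = \left(-3 + 2 \sqrt{2}\right) 610 = -1830 + 1220 \sqrt{2} \approx -104.66$)
$K - d = \left(-1830 + 1220 \sqrt{2}\right) - -2715 = \left(-1830 + 1220 \sqrt{2}\right) + 2715 = 885 + 1220 \sqrt{2}$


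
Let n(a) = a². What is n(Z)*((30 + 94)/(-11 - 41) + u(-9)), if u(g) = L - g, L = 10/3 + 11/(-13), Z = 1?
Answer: 355/39 ≈ 9.1026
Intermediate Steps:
L = 97/39 (L = 10*(⅓) + 11*(-1/13) = 10/3 - 11/13 = 97/39 ≈ 2.4872)
u(g) = 97/39 - g
n(Z)*((30 + 94)/(-11 - 41) + u(-9)) = 1²*((30 + 94)/(-11 - 41) + (97/39 - 1*(-9))) = 1*(124/(-52) + (97/39 + 9)) = 1*(124*(-1/52) + 448/39) = 1*(-31/13 + 448/39) = 1*(355/39) = 355/39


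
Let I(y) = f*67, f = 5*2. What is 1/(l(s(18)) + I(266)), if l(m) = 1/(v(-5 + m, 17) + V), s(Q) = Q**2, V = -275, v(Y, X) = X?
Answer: 258/172859 ≈ 0.0014925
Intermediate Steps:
f = 10
l(m) = -1/258 (l(m) = 1/(17 - 275) = 1/(-258) = -1/258)
I(y) = 670 (I(y) = 10*67 = 670)
1/(l(s(18)) + I(266)) = 1/(-1/258 + 670) = 1/(172859/258) = 258/172859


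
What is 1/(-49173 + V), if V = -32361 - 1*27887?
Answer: -1/109421 ≈ -9.1390e-6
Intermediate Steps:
V = -60248 (V = -32361 - 27887 = -60248)
1/(-49173 + V) = 1/(-49173 - 60248) = 1/(-109421) = -1/109421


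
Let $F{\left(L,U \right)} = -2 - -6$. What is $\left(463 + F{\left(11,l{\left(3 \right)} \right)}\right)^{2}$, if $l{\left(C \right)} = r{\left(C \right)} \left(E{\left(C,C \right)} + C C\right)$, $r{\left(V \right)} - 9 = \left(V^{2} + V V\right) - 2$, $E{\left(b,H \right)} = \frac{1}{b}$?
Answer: $218089$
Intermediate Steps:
$r{\left(V \right)} = 7 + 2 V^{2}$ ($r{\left(V \right)} = 9 - \left(2 - V^{2} - V V\right) = 9 + \left(\left(V^{2} + V^{2}\right) - 2\right) = 9 + \left(2 V^{2} - 2\right) = 9 + \left(-2 + 2 V^{2}\right) = 7 + 2 V^{2}$)
$l{\left(C \right)} = \left(7 + 2 C^{2}\right) \left(\frac{1}{C} + C^{2}\right)$ ($l{\left(C \right)} = \left(7 + 2 C^{2}\right) \left(\frac{1}{C} + C C\right) = \left(7 + 2 C^{2}\right) \left(\frac{1}{C} + C^{2}\right)$)
$F{\left(L,U \right)} = 4$ ($F{\left(L,U \right)} = -2 + 6 = 4$)
$\left(463 + F{\left(11,l{\left(3 \right)} \right)}\right)^{2} = \left(463 + 4\right)^{2} = 467^{2} = 218089$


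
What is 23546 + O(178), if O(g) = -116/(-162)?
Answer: 1907284/81 ≈ 23547.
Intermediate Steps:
O(g) = 58/81 (O(g) = -116*(-1/162) = 58/81)
23546 + O(178) = 23546 + 58/81 = 1907284/81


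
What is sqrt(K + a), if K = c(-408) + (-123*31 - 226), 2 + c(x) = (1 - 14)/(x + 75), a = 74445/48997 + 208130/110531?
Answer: I*sqrt(1459056037670172816214527785)/601141302177 ≈ 63.542*I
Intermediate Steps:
a = 18426225905/5415687407 (a = 74445*(1/48997) + 208130*(1/110531) = 74445/48997 + 208130/110531 = 18426225905/5415687407 ≈ 3.4024)
c(x) = -2 - 13/(75 + x) (c(x) = -2 + (1 - 14)/(x + 75) = -2 - 13/(75 + x))
K = -1345640/333 (K = (-163 - 2*(-408))/(75 - 408) + (-123*31 - 226) = (-163 + 816)/(-333) + (-3813 - 226) = -1/333*653 - 4039 = -653/333 - 4039 = -1345640/333 ≈ -4041.0)
sqrt(K + a) = sqrt(-1345640/333 + 18426225905/5415687407) = sqrt(-7281429669129115/1803423906531) = I*sqrt(1459056037670172816214527785)/601141302177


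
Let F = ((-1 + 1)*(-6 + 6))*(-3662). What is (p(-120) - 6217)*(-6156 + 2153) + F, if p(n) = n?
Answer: 25367011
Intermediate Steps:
F = 0 (F = (0*0)*(-3662) = 0*(-3662) = 0)
(p(-120) - 6217)*(-6156 + 2153) + F = (-120 - 6217)*(-6156 + 2153) + 0 = -6337*(-4003) + 0 = 25367011 + 0 = 25367011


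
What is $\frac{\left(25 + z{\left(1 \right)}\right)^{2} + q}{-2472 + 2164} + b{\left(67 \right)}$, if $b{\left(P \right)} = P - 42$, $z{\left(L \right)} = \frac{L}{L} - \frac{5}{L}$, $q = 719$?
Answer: $\frac{1635}{77} \approx 21.234$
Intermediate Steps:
$z{\left(L \right)} = 1 - \frac{5}{L}$
$b{\left(P \right)} = -42 + P$
$\frac{\left(25 + z{\left(1 \right)}\right)^{2} + q}{-2472 + 2164} + b{\left(67 \right)} = \frac{\left(25 + \frac{-5 + 1}{1}\right)^{2} + 719}{-2472 + 2164} + \left(-42 + 67\right) = \frac{\left(25 + 1 \left(-4\right)\right)^{2} + 719}{-308} + 25 = \left(\left(25 - 4\right)^{2} + 719\right) \left(- \frac{1}{308}\right) + 25 = \left(21^{2} + 719\right) \left(- \frac{1}{308}\right) + 25 = \left(441 + 719\right) \left(- \frac{1}{308}\right) + 25 = 1160 \left(- \frac{1}{308}\right) + 25 = - \frac{290}{77} + 25 = \frac{1635}{77}$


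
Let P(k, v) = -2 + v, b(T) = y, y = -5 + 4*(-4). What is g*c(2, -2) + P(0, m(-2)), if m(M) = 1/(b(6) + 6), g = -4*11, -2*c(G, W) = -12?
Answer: -3991/15 ≈ -266.07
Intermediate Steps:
c(G, W) = 6 (c(G, W) = -½*(-12) = 6)
y = -21 (y = -5 - 16 = -21)
g = -44
b(T) = -21
m(M) = -1/15 (m(M) = 1/(-21 + 6) = 1/(-15) = -1/15)
g*c(2, -2) + P(0, m(-2)) = -44*6 + (-2 - 1/15) = -264 - 31/15 = -3991/15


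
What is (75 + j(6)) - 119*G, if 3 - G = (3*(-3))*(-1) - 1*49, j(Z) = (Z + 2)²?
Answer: -4978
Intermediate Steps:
j(Z) = (2 + Z)²
G = 43 (G = 3 - ((3*(-3))*(-1) - 1*49) = 3 - (-9*(-1) - 49) = 3 - (9 - 49) = 3 - 1*(-40) = 3 + 40 = 43)
(75 + j(6)) - 119*G = (75 + (2 + 6)²) - 119*43 = (75 + 8²) - 5117 = (75 + 64) - 5117 = 139 - 5117 = -4978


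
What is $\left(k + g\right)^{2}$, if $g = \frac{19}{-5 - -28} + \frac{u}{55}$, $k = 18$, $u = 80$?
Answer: $\frac{26327161}{64009} \approx 411.3$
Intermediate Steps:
$g = \frac{577}{253}$ ($g = \frac{19}{-5 - -28} + \frac{80}{55} = \frac{19}{-5 + 28} + 80 \cdot \frac{1}{55} = \frac{19}{23} + \frac{16}{11} = \frac{577}{253} \approx 2.2806$)
$\left(k + g\right)^{2} = \left(18 + \frac{577}{253}\right)^{2} = \left(\frac{5131}{253}\right)^{2} = \frac{26327161}{64009}$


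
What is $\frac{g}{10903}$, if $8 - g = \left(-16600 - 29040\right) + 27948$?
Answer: $\frac{17700}{10903} \approx 1.6234$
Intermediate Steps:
$g = 17700$ ($g = 8 - \left(\left(-16600 - 29040\right) + 27948\right) = 8 - \left(-45640 + 27948\right) = 8 - -17692 = 8 + 17692 = 17700$)
$\frac{g}{10903} = \frac{17700}{10903}$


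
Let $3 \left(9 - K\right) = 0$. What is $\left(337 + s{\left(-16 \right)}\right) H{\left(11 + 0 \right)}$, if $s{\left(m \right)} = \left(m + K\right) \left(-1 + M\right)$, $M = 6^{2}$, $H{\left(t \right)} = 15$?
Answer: $1380$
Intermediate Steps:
$K = 9$ ($K = 9 - 0 = 9 + 0 = 9$)
$M = 36$
$s{\left(m \right)} = 315 + 35 m$ ($s{\left(m \right)} = \left(m + 9\right) \left(-1 + 36\right) = \left(9 + m\right) 35 = 315 + 35 m$)
$\left(337 + s{\left(-16 \right)}\right) H{\left(11 + 0 \right)} = \left(337 + \left(315 + 35 \left(-16\right)\right)\right) 15 = \left(337 + \left(315 - 560\right)\right) 15 = \left(337 - 245\right) 15 = 92 \cdot 15 = 1380$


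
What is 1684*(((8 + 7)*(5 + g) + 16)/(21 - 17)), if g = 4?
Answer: 63571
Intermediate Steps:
1684*(((8 + 7)*(5 + g) + 16)/(21 - 17)) = 1684*(((8 + 7)*(5 + 4) + 16)/(21 - 17)) = 1684*((15*9 + 16)/4) = 1684*((135 + 16)*(¼)) = 1684*(151*(¼)) = 1684*(151/4) = 63571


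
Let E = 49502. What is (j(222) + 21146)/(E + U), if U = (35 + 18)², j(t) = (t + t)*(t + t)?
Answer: 218282/52311 ≈ 4.1728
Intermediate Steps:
j(t) = 4*t² (j(t) = (2*t)*(2*t) = 4*t²)
U = 2809 (U = 53² = 2809)
(j(222) + 21146)/(E + U) = (4*222² + 21146)/(49502 + 2809) = (4*49284 + 21146)/52311 = (197136 + 21146)*(1/52311) = 218282*(1/52311) = 218282/52311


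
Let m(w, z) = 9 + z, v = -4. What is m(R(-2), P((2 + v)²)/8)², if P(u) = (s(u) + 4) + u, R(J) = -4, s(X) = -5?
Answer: 5625/64 ≈ 87.891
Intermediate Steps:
P(u) = -1 + u (P(u) = (-5 + 4) + u = -1 + u)
m(R(-2), P((2 + v)²)/8)² = (9 + (-1 + (2 - 4)²)/8)² = (9 + (-1 + (-2)²)*(⅛))² = (9 + (-1 + 4)*(⅛))² = (9 + 3*(⅛))² = (9 + 3/8)² = (75/8)² = 5625/64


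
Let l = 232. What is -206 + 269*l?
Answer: 62202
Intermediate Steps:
-206 + 269*l = -206 + 269*232 = -206 + 62408 = 62202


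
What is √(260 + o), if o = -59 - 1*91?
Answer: √110 ≈ 10.488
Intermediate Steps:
o = -150 (o = -59 - 91 = -150)
√(260 + o) = √(260 - 150) = √110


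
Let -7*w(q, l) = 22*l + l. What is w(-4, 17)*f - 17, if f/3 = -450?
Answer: 527731/7 ≈ 75390.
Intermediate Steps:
f = -1350 (f = 3*(-450) = -1350)
w(q, l) = -23*l/7 (w(q, l) = -(22*l + l)/7 = -23*l/7)
w(-4, 17)*f - 17 = -23/7*17*(-1350) - 17 = -391/7*(-1350) - 17 = 527850/7 - 17 = 527731/7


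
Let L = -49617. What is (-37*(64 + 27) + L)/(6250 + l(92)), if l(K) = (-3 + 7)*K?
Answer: -26492/3309 ≈ -8.0060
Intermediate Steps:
l(K) = 4*K
(-37*(64 + 27) + L)/(6250 + l(92)) = (-37*(64 + 27) - 49617)/(6250 + 4*92) = (-37*91 - 49617)/(6250 + 368) = (-3367 - 49617)/6618 = -52984*1/6618 = -26492/3309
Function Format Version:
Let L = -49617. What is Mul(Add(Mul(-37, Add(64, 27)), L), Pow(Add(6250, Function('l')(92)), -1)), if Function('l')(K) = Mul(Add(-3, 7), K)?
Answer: Rational(-26492, 3309) ≈ -8.0060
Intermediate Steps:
Function('l')(K) = Mul(4, K)
Mul(Add(Mul(-37, Add(64, 27)), L), Pow(Add(6250, Function('l')(92)), -1)) = Mul(Add(Mul(-37, Add(64, 27)), -49617), Pow(Add(6250, Mul(4, 92)), -1)) = Mul(Add(Mul(-37, 91), -49617), Pow(Add(6250, 368), -1)) = Mul(Add(-3367, -49617), Pow(6618, -1)) = Mul(-52984, Rational(1, 6618)) = Rational(-26492, 3309)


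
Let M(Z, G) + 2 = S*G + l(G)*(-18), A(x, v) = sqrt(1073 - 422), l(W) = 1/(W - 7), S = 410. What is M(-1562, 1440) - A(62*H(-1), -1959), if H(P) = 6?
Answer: 846040316/1433 - sqrt(651) ≈ 5.9037e+5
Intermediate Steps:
l(W) = 1/(-7 + W)
A(x, v) = sqrt(651)
M(Z, G) = -2 - 18/(-7 + G) + 410*G (M(Z, G) = -2 + (410*G - 18/(-7 + G)) = -2 + (-18/(-7 + G) + 410*G) = -2 - 18/(-7 + G) + 410*G)
M(-1562, 1440) - A(62*H(-1), -1959) = 2*(-2 - 1436*1440 + 205*1440**2)/(-7 + 1440) - sqrt(651) = 2*(-2 - 2067840 + 205*2073600)/1433 - sqrt(651) = 2*(1/1433)*(-2 - 2067840 + 425088000) - sqrt(651) = 2*(1/1433)*423020158 - sqrt(651) = 846040316/1433 - sqrt(651)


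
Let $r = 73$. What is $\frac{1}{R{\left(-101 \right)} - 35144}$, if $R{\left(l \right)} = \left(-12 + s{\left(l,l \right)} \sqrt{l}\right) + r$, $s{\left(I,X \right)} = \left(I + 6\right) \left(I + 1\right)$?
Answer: $- \frac{35083}{10346066889} - \frac{9500 i \sqrt{101}}{10346066889} \approx -3.3909 \cdot 10^{-6} - 9.228 \cdot 10^{-6} i$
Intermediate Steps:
$s{\left(I,X \right)} = \left(1 + I\right) \left(6 + I\right)$ ($s{\left(I,X \right)} = \left(6 + I\right) \left(1 + I\right) = \left(1 + I\right) \left(6 + I\right)$)
$R{\left(l \right)} = 61 + \sqrt{l} \left(6 + l^{2} + 7 l\right)$ ($R{\left(l \right)} = \left(-12 + \left(6 + l^{2} + 7 l\right) \sqrt{l}\right) + 73 = \left(-12 + \sqrt{l} \left(6 + l^{2} + 7 l\right)\right) + 73 = 61 + \sqrt{l} \left(6 + l^{2} + 7 l\right)$)
$\frac{1}{R{\left(-101 \right)} - 35144} = \frac{1}{\left(61 + \sqrt{-101} \left(6 + \left(-101\right)^{2} + 7 \left(-101\right)\right)\right) - 35144} = \frac{1}{\left(61 + i \sqrt{101} \left(6 + 10201 - 707\right)\right) - 35144} = \frac{1}{\left(61 + i \sqrt{101} \cdot 9500\right) - 35144} = \frac{1}{\left(61 + 9500 i \sqrt{101}\right) - 35144} = \frac{1}{-35083 + 9500 i \sqrt{101}}$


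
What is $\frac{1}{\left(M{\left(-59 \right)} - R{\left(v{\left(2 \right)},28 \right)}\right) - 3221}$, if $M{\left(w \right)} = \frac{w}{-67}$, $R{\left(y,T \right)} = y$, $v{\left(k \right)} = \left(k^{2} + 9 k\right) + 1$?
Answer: $- \frac{67}{217289} \approx -0.00030835$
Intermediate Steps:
$v{\left(k \right)} = 1 + k^{2} + 9 k$
$M{\left(w \right)} = - \frac{w}{67}$ ($M{\left(w \right)} = w \left(- \frac{1}{67}\right) = - \frac{w}{67}$)
$\frac{1}{\left(M{\left(-59 \right)} - R{\left(v{\left(2 \right)},28 \right)}\right) - 3221} = \frac{1}{\left(\left(- \frac{1}{67}\right) \left(-59\right) - \left(1 + 2^{2} + 9 \cdot 2\right)\right) - 3221} = \frac{1}{\left(\frac{59}{67} - \left(1 + 4 + 18\right)\right) - 3221} = \frac{1}{\left(\frac{59}{67} - 23\right) - 3221} = \frac{1}{- \frac{1482}{67} - 3221} = \frac{1}{- \frac{217289}{67}} = - \frac{67}{217289}$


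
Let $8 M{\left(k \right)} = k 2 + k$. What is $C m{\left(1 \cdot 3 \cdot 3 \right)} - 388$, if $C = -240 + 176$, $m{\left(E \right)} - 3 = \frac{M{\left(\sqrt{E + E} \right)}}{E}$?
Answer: $-580 - 8 \sqrt{2} \approx -591.31$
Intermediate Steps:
$M{\left(k \right)} = \frac{3 k}{8}$ ($M{\left(k \right)} = \frac{k 2 + k}{8} = \frac{2 k + k}{8} = \frac{3 k}{8}$)
$m{\left(E \right)} = 3 + \frac{3 \sqrt{2}}{8 \sqrt{E}}$ ($m{\left(E \right)} = 3 + \frac{\frac{3}{8} \sqrt{E + E}}{E} = 3 + \frac{\frac{3}{8} \sqrt{2 E}}{E} = 3 + \frac{\frac{3}{8} \sqrt{2} \sqrt{E}}{E} = 3 + \frac{3 \sqrt{2}}{8 \sqrt{E}}$)
$C = -64$
$C m{\left(1 \cdot 3 \cdot 3 \right)} - 388 = - 64 \left(3 + \frac{3 \sqrt{2}}{8 \sqrt{3} \sqrt{3}}\right) - 388 = - 64 \left(3 + \frac{3 \sqrt{2}}{8 \cdot 3}\right) - 388 = - 64 \left(3 + \frac{3}{8} \sqrt{2} \cdot \frac{1}{3}\right) - 388 = - 64 \left(3 + \frac{\sqrt{2}}{8}\right) - 388 = \left(-192 - 8 \sqrt{2}\right) - 388 = -580 - 8 \sqrt{2}$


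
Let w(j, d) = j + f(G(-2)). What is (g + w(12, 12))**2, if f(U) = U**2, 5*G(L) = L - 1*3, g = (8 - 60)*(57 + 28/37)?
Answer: 12241873449/1369 ≈ 8.9422e+6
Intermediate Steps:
g = -111124/37 (g = -52*(57 + 28*(1/37)) = -52*(57 + 28/37) = -52*2137/37 = -111124/37 ≈ -3003.4)
G(L) = -3/5 + L/5 (G(L) = (L - 1*3)/5 = (L - 3)/5 = (-3 + L)/5 = -3/5 + L/5)
w(j, d) = 1 + j (w(j, d) = j + (-3/5 + (1/5)*(-2))**2 = j + (-3/5 - 2/5)**2 = j + (-1)**2 = j + 1 = 1 + j)
(g + w(12, 12))**2 = (-111124/37 + (1 + 12))**2 = (-111124/37 + 13)**2 = (-110643/37)**2 = 12241873449/1369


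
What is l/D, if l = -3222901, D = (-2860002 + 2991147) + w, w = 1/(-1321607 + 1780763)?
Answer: -1479814331556/60216013621 ≈ -24.575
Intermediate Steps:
w = 1/459156 ≈ 2.1779e-6
D = 60216013621/459156 (D = (-2860002 + 2991147) + 1/459156 = 131145 + 1/459156 = 60216013621/459156 ≈ 1.3115e+5)
l/D = -3222901/60216013621/459156 = -3222901*459156/60216013621 = -1479814331556/60216013621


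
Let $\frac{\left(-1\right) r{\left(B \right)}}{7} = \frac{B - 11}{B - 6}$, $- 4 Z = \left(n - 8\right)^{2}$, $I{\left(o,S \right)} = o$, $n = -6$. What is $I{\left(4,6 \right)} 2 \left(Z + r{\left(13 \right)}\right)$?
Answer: $-408$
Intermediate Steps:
$Z = -49$ ($Z = - \frac{\left(-6 - 8\right)^{2}}{4} = - \frac{\left(-14\right)^{2}}{4} = \left(- \frac{1}{4}\right) 196 = -49$)
$r{\left(B \right)} = - \frac{7 \left(-11 + B\right)}{-6 + B}$ ($r{\left(B \right)} = - 7 \frac{B - 11}{B - 6} = - 7 \frac{-11 + B}{-6 + B} = - \frac{7 \left(-11 + B\right)}{-6 + B}$)
$I{\left(4,6 \right)} 2 \left(Z + r{\left(13 \right)}\right) = 4 \cdot 2 \left(-49 + \frac{7 \left(11 - 13\right)}{-6 + 13}\right) = 8 \left(-49 + \frac{7 \left(11 - 13\right)}{7}\right) = 8 \left(-49 + 7 \cdot \frac{1}{7} \left(-2\right)\right) = 8 \left(-49 - 2\right) = 8 \left(-51\right) = -408$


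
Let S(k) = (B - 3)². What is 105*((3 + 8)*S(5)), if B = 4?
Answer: 1155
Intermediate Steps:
S(k) = 1 (S(k) = (4 - 3)² = 1² = 1)
105*((3 + 8)*S(5)) = 105*((3 + 8)*1) = 105*(11*1) = 105*11 = 1155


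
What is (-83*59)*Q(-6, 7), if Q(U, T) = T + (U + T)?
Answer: -39176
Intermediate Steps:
Q(U, T) = U + 2*T (Q(U, T) = T + (T + U) = U + 2*T)
(-83*59)*Q(-6, 7) = (-83*59)*(-6 + 2*7) = -4897*(-6 + 14) = -4897*8 = -39176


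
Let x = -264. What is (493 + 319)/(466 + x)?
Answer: 406/101 ≈ 4.0198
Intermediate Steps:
(493 + 319)/(466 + x) = (493 + 319)/(466 - 264) = 812/202 = 812*(1/202) = 406/101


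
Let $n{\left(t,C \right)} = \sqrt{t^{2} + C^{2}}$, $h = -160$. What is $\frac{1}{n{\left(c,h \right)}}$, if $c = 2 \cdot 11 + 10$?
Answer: $\frac{\sqrt{26}}{832} \approx 0.0061286$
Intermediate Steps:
$c = 32$ ($c = 22 + 10 = 32$)
$n{\left(t,C \right)} = \sqrt{C^{2} + t^{2}}$
$\frac{1}{n{\left(c,h \right)}} = \frac{1}{\sqrt{\left(-160\right)^{2} + 32^{2}}} = \frac{1}{\sqrt{25600 + 1024}} = \frac{1}{\sqrt{26624}} = \frac{1}{32 \sqrt{26}} = \frac{\sqrt{26}}{832}$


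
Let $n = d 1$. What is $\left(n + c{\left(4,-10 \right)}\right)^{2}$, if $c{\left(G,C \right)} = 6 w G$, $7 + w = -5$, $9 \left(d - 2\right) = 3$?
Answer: $\frac{734449}{9} \approx 81606.0$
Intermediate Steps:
$d = \frac{7}{3}$ ($d = 2 + \frac{1}{9} \cdot 3 = 2 + \frac{1}{3} = \frac{7}{3} \approx 2.3333$)
$w = -12$ ($w = -7 - 5 = -12$)
$c{\left(G,C \right)} = - 72 G$ ($c{\left(G,C \right)} = 6 \left(-12\right) G = - 72 G$)
$n = \frac{7}{3}$ ($n = \frac{7}{3} \cdot 1 = \frac{7}{3} \approx 2.3333$)
$\left(n + c{\left(4,-10 \right)}\right)^{2} = \left(\frac{7}{3} - 288\right)^{2} = \left(- \frac{857}{3}\right)^{2} = \frac{734449}{9}$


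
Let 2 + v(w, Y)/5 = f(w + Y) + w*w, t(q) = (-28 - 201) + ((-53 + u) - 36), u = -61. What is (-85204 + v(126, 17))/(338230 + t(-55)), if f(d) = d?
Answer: -5119/337851 ≈ -0.015152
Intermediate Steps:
t(q) = -379 (t(q) = (-28 - 201) + ((-53 - 61) - 36) = -229 + (-114 - 36) = -229 - 150 = -379)
v(w, Y) = -10 + 5*Y + 5*w + 5*w² (v(w, Y) = -10 + 5*((w + Y) + w*w) = -10 + 5*((Y + w) + w²) = -10 + 5*(Y + w + w²) = -10 + (5*Y + 5*w + 5*w²) = -10 + 5*Y + 5*w + 5*w²)
(-85204 + v(126, 17))/(338230 + t(-55)) = (-85204 + (-10 + 5*17 + 5*126 + 5*126²))/(338230 - 379) = (-85204 + (-10 + 85 + 630 + 5*15876))/337851 = (-85204 + (-10 + 85 + 630 + 79380))*(1/337851) = (-85204 + 80085)*(1/337851) = -5119*1/337851 = -5119/337851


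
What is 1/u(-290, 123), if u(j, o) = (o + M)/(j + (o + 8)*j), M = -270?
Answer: 12760/49 ≈ 260.41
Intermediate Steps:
u(j, o) = (-270 + o)/(j + j*(8 + o)) (u(j, o) = (o - 270)/(j + (o + 8)*j) = (-270 + o)/(j + (8 + o)*j) = (-270 + o)/(j + j*(8 + o)))
1/u(-290, 123) = 1/((-270 + 123)/((-290)*(9 + 123))) = 1/(-1/290*(-147)/132) = 1/(-1/290*1/132*(-147)) = 1/(49/12760) = 12760/49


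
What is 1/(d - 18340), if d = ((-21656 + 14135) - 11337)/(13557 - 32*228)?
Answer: -2087/38281866 ≈ -5.4517e-5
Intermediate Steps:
d = -6286/2087 (d = (-7521 - 11337)/(13557 - 7296) = -18858/6261 = -18858*1/6261 = -6286/2087 ≈ -3.0120)
1/(d - 18340) = 1/(-6286/2087 - 18340) = 1/(-38281866/2087) = -2087/38281866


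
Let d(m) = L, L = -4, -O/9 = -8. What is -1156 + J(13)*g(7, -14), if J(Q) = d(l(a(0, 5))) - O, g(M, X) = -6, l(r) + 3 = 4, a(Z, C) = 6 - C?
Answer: -700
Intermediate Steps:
O = 72 (O = -9*(-8) = 72)
l(r) = 1 (l(r) = -3 + 4 = 1)
d(m) = -4
J(Q) = -76 (J(Q) = -4 - 1*72 = -4 - 72 = -76)
-1156 + J(13)*g(7, -14) = -1156 - 76*(-6) = -1156 + 456 = -700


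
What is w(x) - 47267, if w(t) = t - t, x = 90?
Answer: -47267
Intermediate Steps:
w(t) = 0
w(x) - 47267 = 0 - 47267 = -47267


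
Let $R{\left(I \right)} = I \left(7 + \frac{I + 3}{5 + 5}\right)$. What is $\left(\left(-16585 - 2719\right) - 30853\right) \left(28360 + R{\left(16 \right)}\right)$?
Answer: $- \frac{7147974384}{5} \approx -1.4296 \cdot 10^{9}$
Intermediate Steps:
$R{\left(I \right)} = I \left(\frac{73}{10} + \frac{I}{10}\right)$ ($R{\left(I \right)} = I \left(7 + \frac{3 + I}{10}\right) = I \left(7 + \left(3 + I\right) \frac{1}{10}\right) = I \left(7 + \left(\frac{3}{10} + \frac{I}{10}\right)\right) = I \left(\frac{73}{10} + \frac{I}{10}\right)$)
$\left(\left(-16585 - 2719\right) - 30853\right) \left(28360 + R{\left(16 \right)}\right) = \left(\left(-16585 - 2719\right) - 30853\right) \left(28360 + \frac{1}{10} \cdot 16 \left(73 + 16\right)\right) = \left(\left(-16585 - 2719\right) - 30853\right) \left(28360 + \frac{1}{10} \cdot 16 \cdot 89\right) = \left(-19304 - 30853\right) \left(28360 + \frac{712}{5}\right) = \left(-50157\right) \frac{142512}{5} = - \frac{7147974384}{5}$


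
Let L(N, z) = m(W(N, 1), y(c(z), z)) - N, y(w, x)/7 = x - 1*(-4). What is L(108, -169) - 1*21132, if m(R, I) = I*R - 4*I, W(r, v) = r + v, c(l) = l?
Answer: -142515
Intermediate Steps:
y(w, x) = 28 + 7*x (y(w, x) = 7*(x - 1*(-4)) = 7*(x + 4) = 7*(4 + x) = 28 + 7*x)
m(R, I) = -4*I + I*R
L(N, z) = -N + (-3 + N)*(28 + 7*z) (L(N, z) = (28 + 7*z)*(-4 + (N + 1)) - N = (28 + 7*z)*(-4 + (1 + N)) - N = (28 + 7*z)*(-3 + N) - N = (-3 + N)*(28 + 7*z) - N = -N + (-3 + N)*(28 + 7*z))
L(108, -169) - 1*21132 = (-1*108 + 7*(-3 + 108)*(4 - 169)) - 1*21132 = (-108 + 7*105*(-165)) - 21132 = (-108 - 121275) - 21132 = -121383 - 21132 = -142515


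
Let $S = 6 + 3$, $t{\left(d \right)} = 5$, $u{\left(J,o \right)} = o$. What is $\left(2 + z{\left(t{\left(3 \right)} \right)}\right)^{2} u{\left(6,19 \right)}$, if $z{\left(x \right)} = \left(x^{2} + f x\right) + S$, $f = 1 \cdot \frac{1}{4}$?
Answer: $\frac{421819}{16} \approx 26364.0$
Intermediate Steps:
$f = \frac{1}{4}$ ($f = 1 \cdot \frac{1}{4} = \frac{1}{4} \approx 0.25$)
$S = 9$
$z{\left(x \right)} = 9 + x^{2} + \frac{x}{4}$ ($z{\left(x \right)} = \left(x^{2} + \frac{x}{4}\right) + 9 = 9 + x^{2} + \frac{x}{4}$)
$\left(2 + z{\left(t{\left(3 \right)} \right)}\right)^{2} u{\left(6,19 \right)} = \left(2 + \left(9 + 5^{2} + \frac{1}{4} \cdot 5\right)\right)^{2} \cdot 19 = \left(2 + \left(9 + 25 + \frac{5}{4}\right)\right)^{2} \cdot 19 = \left(2 + \frac{141}{4}\right)^{2} \cdot 19 = \left(\frac{149}{4}\right)^{2} \cdot 19 = \frac{22201}{16} \cdot 19 = \frac{421819}{16}$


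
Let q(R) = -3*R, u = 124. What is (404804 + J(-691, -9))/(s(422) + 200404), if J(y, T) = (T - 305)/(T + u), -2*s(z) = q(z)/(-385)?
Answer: 3584515242/1774562861 ≈ 2.0199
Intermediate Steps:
s(z) = -3*z/770 (s(z) = -(-3*z)/(2*(-385)) = -(-3*z)*(-1)/(2*385) = -3*z/770)
J(y, T) = (-305 + T)/(124 + T) (J(y, T) = (T - 305)/(T + 124) = (-305 + T)/(124 + T))
(404804 + J(-691, -9))/(s(422) + 200404) = (404804 + (-305 - 9)/(124 - 9))/(-3/770*422 + 200404) = (404804 - 314/115)/(-633/385 + 200404) = (404804 + (1/115)*(-314))/(77154907/385) = (404804 - 314/115)*(385/77154907) = (46552146/115)*(385/77154907) = 3584515242/1774562861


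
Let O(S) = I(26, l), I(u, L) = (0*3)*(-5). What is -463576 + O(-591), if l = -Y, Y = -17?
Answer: -463576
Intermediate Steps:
l = 17 (l = -1*(-17) = 17)
I(u, L) = 0 (I(u, L) = 0*(-5) = 0)
O(S) = 0
-463576 + O(-591) = -463576 + 0 = -463576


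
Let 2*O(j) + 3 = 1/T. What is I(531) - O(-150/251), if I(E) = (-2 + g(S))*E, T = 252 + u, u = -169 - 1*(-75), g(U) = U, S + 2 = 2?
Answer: -335119/316 ≈ -1060.5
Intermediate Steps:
S = 0 (S = -2 + 2 = 0)
u = -94 (u = -169 + 75 = -94)
T = 158 (T = 252 - 94 = 158)
I(E) = -2*E (I(E) = (-2 + 0)*E = -2*E)
O(j) = -473/316 (O(j) = -3/2 + (1/2)/158 = -3/2 + (1/2)*(1/158) = -3/2 + 1/316 = -473/316)
I(531) - O(-150/251) = -2*531 - 1*(-473/316) = -1062 + 473/316 = -335119/316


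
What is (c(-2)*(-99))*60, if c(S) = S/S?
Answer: -5940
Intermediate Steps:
c(S) = 1
(c(-2)*(-99))*60 = (1*(-99))*60 = -99*60 = -5940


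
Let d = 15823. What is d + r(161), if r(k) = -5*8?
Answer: 15783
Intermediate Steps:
r(k) = -40
d + r(161) = 15823 - 40 = 15783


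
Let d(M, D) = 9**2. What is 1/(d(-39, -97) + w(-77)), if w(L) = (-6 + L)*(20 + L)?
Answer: 1/4812 ≈ 0.00020781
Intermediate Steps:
d(M, D) = 81
1/(d(-39, -97) + w(-77)) = 1/(81 + (-120 + (-77)**2 + 14*(-77))) = 1/(81 + (-120 + 5929 - 1078)) = 1/(81 + 4731) = 1/4812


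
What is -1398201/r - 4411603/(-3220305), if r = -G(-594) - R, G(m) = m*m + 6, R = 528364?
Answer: 8390164704523/2837752087830 ≈ 2.9566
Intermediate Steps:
G(m) = 6 + m² (G(m) = m² + 6 = 6 + m²)
r = -881206 (r = -(6 + (-594)²) - 1*528364 = -(6 + 352836) - 528364 = -1*352842 - 528364 = -352842 - 528364 = -881206)
-1398201/r - 4411603/(-3220305) = -1398201/(-881206) - 4411603/(-3220305) = -1398201*(-1/881206) - 4411603*(-1/3220305) = 1398201/881206 + 4411603/3220305 = 8390164704523/2837752087830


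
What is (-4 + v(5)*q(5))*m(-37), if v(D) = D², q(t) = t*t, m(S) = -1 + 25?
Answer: 14904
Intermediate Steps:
m(S) = 24
q(t) = t²
(-4 + v(5)*q(5))*m(-37) = (-4 + 5²*5²)*24 = (-4 + 25*25)*24 = (-4 + 625)*24 = 621*24 = 14904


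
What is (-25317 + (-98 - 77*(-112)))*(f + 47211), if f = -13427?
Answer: -567267144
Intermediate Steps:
(-25317 + (-98 - 77*(-112)))*(f + 47211) = (-25317 + (-98 - 77*(-112)))*(-13427 + 47211) = (-25317 + (-98 + 8624))*33784 = (-25317 + 8526)*33784 = -16791*33784 = -567267144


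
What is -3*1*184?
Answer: -552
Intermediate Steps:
-3*1*184 = -3*184 = -552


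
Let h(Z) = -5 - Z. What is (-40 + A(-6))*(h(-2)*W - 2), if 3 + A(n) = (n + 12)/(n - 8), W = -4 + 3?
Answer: -304/7 ≈ -43.429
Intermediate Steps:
W = -1
A(n) = -3 + (12 + n)/(-8 + n) (A(n) = -3 + (n + 12)/(n - 8) = -3 + (12 + n)/(-8 + n))
(-40 + A(-6))*(h(-2)*W - 2) = (-40 + 2*(18 - 1*(-6))/(-8 - 6))*((-5 - 1*(-2))*(-1) - 2) = (-40 + 2*(18 + 6)/(-14))*((-5 + 2)*(-1) - 2) = (-40 + 2*(-1/14)*24)*(-3*(-1) - 2) = (-40 - 24/7)*(3 - 2) = -304/7*1 = -304/7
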